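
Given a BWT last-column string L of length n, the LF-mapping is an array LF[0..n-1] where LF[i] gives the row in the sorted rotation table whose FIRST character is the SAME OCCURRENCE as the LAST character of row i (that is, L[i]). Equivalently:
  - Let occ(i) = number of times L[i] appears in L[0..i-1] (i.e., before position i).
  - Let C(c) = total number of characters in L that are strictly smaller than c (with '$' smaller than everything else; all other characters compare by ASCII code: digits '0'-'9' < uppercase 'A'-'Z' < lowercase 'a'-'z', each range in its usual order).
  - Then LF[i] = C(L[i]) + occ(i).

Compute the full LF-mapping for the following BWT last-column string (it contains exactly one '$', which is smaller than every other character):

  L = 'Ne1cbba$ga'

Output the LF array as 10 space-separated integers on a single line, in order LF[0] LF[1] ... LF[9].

Answer: 2 8 1 7 5 6 3 0 9 4

Derivation:
Char counts: '$':1, '1':1, 'N':1, 'a':2, 'b':2, 'c':1, 'e':1, 'g':1
C (first-col start): C('$')=0, C('1')=1, C('N')=2, C('a')=3, C('b')=5, C('c')=7, C('e')=8, C('g')=9
L[0]='N': occ=0, LF[0]=C('N')+0=2+0=2
L[1]='e': occ=0, LF[1]=C('e')+0=8+0=8
L[2]='1': occ=0, LF[2]=C('1')+0=1+0=1
L[3]='c': occ=0, LF[3]=C('c')+0=7+0=7
L[4]='b': occ=0, LF[4]=C('b')+0=5+0=5
L[5]='b': occ=1, LF[5]=C('b')+1=5+1=6
L[6]='a': occ=0, LF[6]=C('a')+0=3+0=3
L[7]='$': occ=0, LF[7]=C('$')+0=0+0=0
L[8]='g': occ=0, LF[8]=C('g')+0=9+0=9
L[9]='a': occ=1, LF[9]=C('a')+1=3+1=4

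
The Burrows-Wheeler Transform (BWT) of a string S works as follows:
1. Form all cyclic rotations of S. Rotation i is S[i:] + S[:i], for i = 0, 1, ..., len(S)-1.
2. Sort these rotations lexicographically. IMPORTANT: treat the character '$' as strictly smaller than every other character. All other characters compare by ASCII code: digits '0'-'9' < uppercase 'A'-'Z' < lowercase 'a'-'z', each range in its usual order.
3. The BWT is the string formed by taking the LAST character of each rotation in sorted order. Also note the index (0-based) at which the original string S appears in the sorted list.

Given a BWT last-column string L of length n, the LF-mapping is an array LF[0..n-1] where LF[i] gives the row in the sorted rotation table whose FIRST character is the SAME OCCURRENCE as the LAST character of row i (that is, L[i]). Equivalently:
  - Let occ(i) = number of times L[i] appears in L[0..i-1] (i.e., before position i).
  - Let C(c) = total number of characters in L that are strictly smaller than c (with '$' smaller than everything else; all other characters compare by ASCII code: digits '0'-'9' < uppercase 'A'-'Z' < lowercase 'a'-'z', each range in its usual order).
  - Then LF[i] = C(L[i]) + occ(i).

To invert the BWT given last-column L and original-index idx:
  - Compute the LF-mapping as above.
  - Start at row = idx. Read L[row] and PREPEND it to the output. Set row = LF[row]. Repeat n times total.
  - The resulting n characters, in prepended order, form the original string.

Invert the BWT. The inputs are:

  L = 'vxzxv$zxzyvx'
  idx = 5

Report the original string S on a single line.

Answer: xvzxxzyzvxv$

Derivation:
LF mapping: 1 4 9 5 2 0 10 6 11 8 3 7
Walk LF starting at row 5, prepending L[row]:
  step 1: row=5, L[5]='$', prepend. Next row=LF[5]=0
  step 2: row=0, L[0]='v', prepend. Next row=LF[0]=1
  step 3: row=1, L[1]='x', prepend. Next row=LF[1]=4
  step 4: row=4, L[4]='v', prepend. Next row=LF[4]=2
  step 5: row=2, L[2]='z', prepend. Next row=LF[2]=9
  step 6: row=9, L[9]='y', prepend. Next row=LF[9]=8
  step 7: row=8, L[8]='z', prepend. Next row=LF[8]=11
  step 8: row=11, L[11]='x', prepend. Next row=LF[11]=7
  step 9: row=7, L[7]='x', prepend. Next row=LF[7]=6
  step 10: row=6, L[6]='z', prepend. Next row=LF[6]=10
  step 11: row=10, L[10]='v', prepend. Next row=LF[10]=3
  step 12: row=3, L[3]='x', prepend. Next row=LF[3]=5
Reversed output: xvzxxzyzvxv$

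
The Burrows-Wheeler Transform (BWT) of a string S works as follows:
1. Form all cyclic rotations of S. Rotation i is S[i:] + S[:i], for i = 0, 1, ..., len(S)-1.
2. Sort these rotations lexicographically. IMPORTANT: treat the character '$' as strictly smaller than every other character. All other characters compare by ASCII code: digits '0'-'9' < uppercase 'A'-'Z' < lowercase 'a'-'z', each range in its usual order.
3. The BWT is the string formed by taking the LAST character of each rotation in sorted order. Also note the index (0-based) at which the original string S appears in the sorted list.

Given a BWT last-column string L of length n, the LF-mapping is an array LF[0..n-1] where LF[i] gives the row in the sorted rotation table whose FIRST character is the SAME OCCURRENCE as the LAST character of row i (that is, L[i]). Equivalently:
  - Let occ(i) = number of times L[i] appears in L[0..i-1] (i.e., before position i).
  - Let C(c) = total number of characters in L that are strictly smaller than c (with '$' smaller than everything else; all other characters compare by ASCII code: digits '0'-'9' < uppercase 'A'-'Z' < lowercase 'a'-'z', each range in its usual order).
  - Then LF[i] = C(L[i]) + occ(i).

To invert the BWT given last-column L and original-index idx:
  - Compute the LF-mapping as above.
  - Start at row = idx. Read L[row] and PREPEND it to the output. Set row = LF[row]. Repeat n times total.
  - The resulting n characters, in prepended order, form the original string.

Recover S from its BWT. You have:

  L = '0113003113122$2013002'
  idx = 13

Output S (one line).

Answer: 21110022123300303110$

Derivation:
LF mapping: 1 7 8 17 2 3 18 9 10 19 11 13 14 0 15 4 12 20 5 6 16
Walk LF starting at row 13, prepending L[row]:
  step 1: row=13, L[13]='$', prepend. Next row=LF[13]=0
  step 2: row=0, L[0]='0', prepend. Next row=LF[0]=1
  step 3: row=1, L[1]='1', prepend. Next row=LF[1]=7
  step 4: row=7, L[7]='1', prepend. Next row=LF[7]=9
  step 5: row=9, L[9]='3', prepend. Next row=LF[9]=19
  step 6: row=19, L[19]='0', prepend. Next row=LF[19]=6
  step 7: row=6, L[6]='3', prepend. Next row=LF[6]=18
  step 8: row=18, L[18]='0', prepend. Next row=LF[18]=5
  step 9: row=5, L[5]='0', prepend. Next row=LF[5]=3
  step 10: row=3, L[3]='3', prepend. Next row=LF[3]=17
  step 11: row=17, L[17]='3', prepend. Next row=LF[17]=20
  step 12: row=20, L[20]='2', prepend. Next row=LF[20]=16
  step 13: row=16, L[16]='1', prepend. Next row=LF[16]=12
  step 14: row=12, L[12]='2', prepend. Next row=LF[12]=14
  step 15: row=14, L[14]='2', prepend. Next row=LF[14]=15
  step 16: row=15, L[15]='0', prepend. Next row=LF[15]=4
  step 17: row=4, L[4]='0', prepend. Next row=LF[4]=2
  step 18: row=2, L[2]='1', prepend. Next row=LF[2]=8
  step 19: row=8, L[8]='1', prepend. Next row=LF[8]=10
  step 20: row=10, L[10]='1', prepend. Next row=LF[10]=11
  step 21: row=11, L[11]='2', prepend. Next row=LF[11]=13
Reversed output: 21110022123300303110$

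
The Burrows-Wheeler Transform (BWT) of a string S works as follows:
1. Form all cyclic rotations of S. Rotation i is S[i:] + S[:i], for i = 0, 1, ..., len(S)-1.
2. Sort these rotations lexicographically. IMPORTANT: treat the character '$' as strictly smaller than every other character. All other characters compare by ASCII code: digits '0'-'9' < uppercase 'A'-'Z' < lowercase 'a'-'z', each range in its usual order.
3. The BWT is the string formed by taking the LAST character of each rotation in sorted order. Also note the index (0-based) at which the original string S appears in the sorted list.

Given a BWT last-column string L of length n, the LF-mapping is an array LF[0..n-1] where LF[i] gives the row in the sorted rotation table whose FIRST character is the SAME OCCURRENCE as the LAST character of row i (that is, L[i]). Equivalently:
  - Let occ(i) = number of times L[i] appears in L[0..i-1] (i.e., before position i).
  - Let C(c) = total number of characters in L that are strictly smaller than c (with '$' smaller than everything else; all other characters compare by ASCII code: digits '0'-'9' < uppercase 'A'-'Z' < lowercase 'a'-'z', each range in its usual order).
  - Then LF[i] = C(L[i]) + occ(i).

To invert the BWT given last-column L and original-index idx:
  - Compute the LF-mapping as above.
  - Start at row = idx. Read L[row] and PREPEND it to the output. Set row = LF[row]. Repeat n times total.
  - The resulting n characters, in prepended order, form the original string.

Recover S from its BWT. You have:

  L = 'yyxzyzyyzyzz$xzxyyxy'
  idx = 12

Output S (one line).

LF mapping: 5 6 1 14 7 15 8 9 16 10 17 18 0 2 19 3 11 12 4 13
Walk LF starting at row 12, prepending L[row]:
  step 1: row=12, L[12]='$', prepend. Next row=LF[12]=0
  step 2: row=0, L[0]='y', prepend. Next row=LF[0]=5
  step 3: row=5, L[5]='z', prepend. Next row=LF[5]=15
  step 4: row=15, L[15]='x', prepend. Next row=LF[15]=3
  step 5: row=3, L[3]='z', prepend. Next row=LF[3]=14
  step 6: row=14, L[14]='z', prepend. Next row=LF[14]=19
  step 7: row=19, L[19]='y', prepend. Next row=LF[19]=13
  step 8: row=13, L[13]='x', prepend. Next row=LF[13]=2
  step 9: row=2, L[2]='x', prepend. Next row=LF[2]=1
  step 10: row=1, L[1]='y', prepend. Next row=LF[1]=6
  step 11: row=6, L[6]='y', prepend. Next row=LF[6]=8
  step 12: row=8, L[8]='z', prepend. Next row=LF[8]=16
  step 13: row=16, L[16]='y', prepend. Next row=LF[16]=11
  step 14: row=11, L[11]='z', prepend. Next row=LF[11]=18
  step 15: row=18, L[18]='x', prepend. Next row=LF[18]=4
  step 16: row=4, L[4]='y', prepend. Next row=LF[4]=7
  step 17: row=7, L[7]='y', prepend. Next row=LF[7]=9
  step 18: row=9, L[9]='y', prepend. Next row=LF[9]=10
  step 19: row=10, L[10]='z', prepend. Next row=LF[10]=17
  step 20: row=17, L[17]='y', prepend. Next row=LF[17]=12
Reversed output: yzyyyxzyzyyxxyzzxzy$

Answer: yzyyyxzyzyyxxyzzxzy$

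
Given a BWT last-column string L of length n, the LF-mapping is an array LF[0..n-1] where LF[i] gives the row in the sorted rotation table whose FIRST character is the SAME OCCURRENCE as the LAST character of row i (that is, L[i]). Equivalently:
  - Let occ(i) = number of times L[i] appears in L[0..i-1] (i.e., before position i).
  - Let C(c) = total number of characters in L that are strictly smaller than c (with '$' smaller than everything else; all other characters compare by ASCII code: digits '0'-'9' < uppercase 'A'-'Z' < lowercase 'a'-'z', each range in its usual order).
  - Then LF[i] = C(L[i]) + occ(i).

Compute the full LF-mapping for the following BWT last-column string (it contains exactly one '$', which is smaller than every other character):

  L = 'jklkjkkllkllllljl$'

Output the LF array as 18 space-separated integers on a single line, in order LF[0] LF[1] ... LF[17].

Char counts: '$':1, 'j':3, 'k':5, 'l':9
C (first-col start): C('$')=0, C('j')=1, C('k')=4, C('l')=9
L[0]='j': occ=0, LF[0]=C('j')+0=1+0=1
L[1]='k': occ=0, LF[1]=C('k')+0=4+0=4
L[2]='l': occ=0, LF[2]=C('l')+0=9+0=9
L[3]='k': occ=1, LF[3]=C('k')+1=4+1=5
L[4]='j': occ=1, LF[4]=C('j')+1=1+1=2
L[5]='k': occ=2, LF[5]=C('k')+2=4+2=6
L[6]='k': occ=3, LF[6]=C('k')+3=4+3=7
L[7]='l': occ=1, LF[7]=C('l')+1=9+1=10
L[8]='l': occ=2, LF[8]=C('l')+2=9+2=11
L[9]='k': occ=4, LF[9]=C('k')+4=4+4=8
L[10]='l': occ=3, LF[10]=C('l')+3=9+3=12
L[11]='l': occ=4, LF[11]=C('l')+4=9+4=13
L[12]='l': occ=5, LF[12]=C('l')+5=9+5=14
L[13]='l': occ=6, LF[13]=C('l')+6=9+6=15
L[14]='l': occ=7, LF[14]=C('l')+7=9+7=16
L[15]='j': occ=2, LF[15]=C('j')+2=1+2=3
L[16]='l': occ=8, LF[16]=C('l')+8=9+8=17
L[17]='$': occ=0, LF[17]=C('$')+0=0+0=0

Answer: 1 4 9 5 2 6 7 10 11 8 12 13 14 15 16 3 17 0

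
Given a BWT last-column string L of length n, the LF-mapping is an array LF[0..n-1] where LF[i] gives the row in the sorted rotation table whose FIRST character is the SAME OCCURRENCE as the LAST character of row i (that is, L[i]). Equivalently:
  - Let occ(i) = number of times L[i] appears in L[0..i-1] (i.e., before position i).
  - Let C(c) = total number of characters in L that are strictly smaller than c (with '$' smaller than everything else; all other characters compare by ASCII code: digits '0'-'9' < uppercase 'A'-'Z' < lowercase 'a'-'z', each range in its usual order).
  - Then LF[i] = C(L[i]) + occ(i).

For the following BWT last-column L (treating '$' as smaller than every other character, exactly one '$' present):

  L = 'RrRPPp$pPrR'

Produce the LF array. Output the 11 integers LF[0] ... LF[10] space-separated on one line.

Answer: 4 9 5 1 2 7 0 8 3 10 6

Derivation:
Char counts: '$':1, 'P':3, 'R':3, 'p':2, 'r':2
C (first-col start): C('$')=0, C('P')=1, C('R')=4, C('p')=7, C('r')=9
L[0]='R': occ=0, LF[0]=C('R')+0=4+0=4
L[1]='r': occ=0, LF[1]=C('r')+0=9+0=9
L[2]='R': occ=1, LF[2]=C('R')+1=4+1=5
L[3]='P': occ=0, LF[3]=C('P')+0=1+0=1
L[4]='P': occ=1, LF[4]=C('P')+1=1+1=2
L[5]='p': occ=0, LF[5]=C('p')+0=7+0=7
L[6]='$': occ=0, LF[6]=C('$')+0=0+0=0
L[7]='p': occ=1, LF[7]=C('p')+1=7+1=8
L[8]='P': occ=2, LF[8]=C('P')+2=1+2=3
L[9]='r': occ=1, LF[9]=C('r')+1=9+1=10
L[10]='R': occ=2, LF[10]=C('R')+2=4+2=6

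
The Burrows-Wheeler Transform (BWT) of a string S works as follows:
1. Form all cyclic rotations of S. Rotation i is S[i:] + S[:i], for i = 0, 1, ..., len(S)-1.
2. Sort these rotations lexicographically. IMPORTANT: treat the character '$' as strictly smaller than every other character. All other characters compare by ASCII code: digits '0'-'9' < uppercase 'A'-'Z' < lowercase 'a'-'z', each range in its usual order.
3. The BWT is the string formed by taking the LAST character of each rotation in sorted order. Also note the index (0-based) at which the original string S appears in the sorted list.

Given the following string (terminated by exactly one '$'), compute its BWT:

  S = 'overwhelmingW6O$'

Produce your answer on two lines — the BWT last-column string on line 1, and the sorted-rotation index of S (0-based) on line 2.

Answer: OW6ghvnwmeli$eor
12

Derivation:
All 16 rotations (rotation i = S[i:]+S[:i]):
  rot[0] = overwhelmingW6O$
  rot[1] = verwhelmingW6O$o
  rot[2] = erwhelmingW6O$ov
  rot[3] = rwhelmingW6O$ove
  rot[4] = whelmingW6O$over
  rot[5] = helmingW6O$overw
  rot[6] = elmingW6O$overwh
  rot[7] = lmingW6O$overwhe
  rot[8] = mingW6O$overwhel
  rot[9] = ingW6O$overwhelm
  rot[10] = ngW6O$overwhelmi
  rot[11] = gW6O$overwhelmin
  rot[12] = W6O$overwhelming
  rot[13] = 6O$overwhelmingW
  rot[14] = O$overwhelmingW6
  rot[15] = $overwhelmingW6O
Sorted (with $ < everything):
  sorted[0] = $overwhelmingW6O  (last char: 'O')
  sorted[1] = 6O$overwhelmingW  (last char: 'W')
  sorted[2] = O$overwhelmingW6  (last char: '6')
  sorted[3] = W6O$overwhelming  (last char: 'g')
  sorted[4] = elmingW6O$overwh  (last char: 'h')
  sorted[5] = erwhelmingW6O$ov  (last char: 'v')
  sorted[6] = gW6O$overwhelmin  (last char: 'n')
  sorted[7] = helmingW6O$overw  (last char: 'w')
  sorted[8] = ingW6O$overwhelm  (last char: 'm')
  sorted[9] = lmingW6O$overwhe  (last char: 'e')
  sorted[10] = mingW6O$overwhel  (last char: 'l')
  sorted[11] = ngW6O$overwhelmi  (last char: 'i')
  sorted[12] = overwhelmingW6O$  (last char: '$')
  sorted[13] = rwhelmingW6O$ove  (last char: 'e')
  sorted[14] = verwhelmingW6O$o  (last char: 'o')
  sorted[15] = whelmingW6O$over  (last char: 'r')
Last column: OW6ghvnwmeli$eor
Original string S is at sorted index 12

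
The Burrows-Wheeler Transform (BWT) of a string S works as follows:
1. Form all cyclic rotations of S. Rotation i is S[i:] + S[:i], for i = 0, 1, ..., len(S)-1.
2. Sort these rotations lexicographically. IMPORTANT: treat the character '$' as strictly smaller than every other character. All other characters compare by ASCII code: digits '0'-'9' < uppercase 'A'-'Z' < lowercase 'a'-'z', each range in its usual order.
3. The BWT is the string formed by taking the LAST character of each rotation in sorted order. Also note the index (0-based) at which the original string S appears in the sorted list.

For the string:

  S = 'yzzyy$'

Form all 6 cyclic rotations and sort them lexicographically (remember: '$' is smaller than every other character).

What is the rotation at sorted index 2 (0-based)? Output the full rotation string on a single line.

Answer: yy$yzz

Derivation:
All 6 rotations (rotation i = S[i:]+S[:i]):
  rot[0] = yzzyy$
  rot[1] = zzyy$y
  rot[2] = zyy$yz
  rot[3] = yy$yzz
  rot[4] = y$yzzy
  rot[5] = $yzzyy
Sorted (with $ < everything):
  sorted[0] = $yzzyy
  sorted[1] = y$yzzy
  sorted[2] = yy$yzz
  sorted[3] = yzzyy$
  sorted[4] = zyy$yz
  sorted[5] = zzyy$y
sorted[2] = yy$yzz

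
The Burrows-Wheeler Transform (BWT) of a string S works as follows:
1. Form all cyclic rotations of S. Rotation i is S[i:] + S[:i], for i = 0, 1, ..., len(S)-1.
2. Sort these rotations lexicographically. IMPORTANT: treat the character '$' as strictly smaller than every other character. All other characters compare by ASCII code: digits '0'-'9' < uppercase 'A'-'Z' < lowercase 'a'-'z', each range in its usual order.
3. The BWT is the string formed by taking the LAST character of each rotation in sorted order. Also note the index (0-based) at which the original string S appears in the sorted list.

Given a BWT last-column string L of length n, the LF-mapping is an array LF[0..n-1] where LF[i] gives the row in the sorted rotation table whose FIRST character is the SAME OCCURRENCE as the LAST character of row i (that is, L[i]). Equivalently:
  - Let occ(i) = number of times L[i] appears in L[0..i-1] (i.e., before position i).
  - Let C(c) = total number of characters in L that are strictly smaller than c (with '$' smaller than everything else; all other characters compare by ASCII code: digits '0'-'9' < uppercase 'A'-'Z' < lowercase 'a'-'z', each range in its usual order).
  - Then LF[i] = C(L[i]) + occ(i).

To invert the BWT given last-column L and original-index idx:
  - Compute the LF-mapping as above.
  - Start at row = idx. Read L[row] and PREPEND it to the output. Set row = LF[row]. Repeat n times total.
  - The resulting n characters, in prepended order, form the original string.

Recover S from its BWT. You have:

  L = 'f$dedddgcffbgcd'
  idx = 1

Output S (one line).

Answer: bfecgddddcdgff$

Derivation:
LF mapping: 10 0 4 9 5 6 7 13 2 11 12 1 14 3 8
Walk LF starting at row 1, prepending L[row]:
  step 1: row=1, L[1]='$', prepend. Next row=LF[1]=0
  step 2: row=0, L[0]='f', prepend. Next row=LF[0]=10
  step 3: row=10, L[10]='f', prepend. Next row=LF[10]=12
  step 4: row=12, L[12]='g', prepend. Next row=LF[12]=14
  step 5: row=14, L[14]='d', prepend. Next row=LF[14]=8
  step 6: row=8, L[8]='c', prepend. Next row=LF[8]=2
  step 7: row=2, L[2]='d', prepend. Next row=LF[2]=4
  step 8: row=4, L[4]='d', prepend. Next row=LF[4]=5
  step 9: row=5, L[5]='d', prepend. Next row=LF[5]=6
  step 10: row=6, L[6]='d', prepend. Next row=LF[6]=7
  step 11: row=7, L[7]='g', prepend. Next row=LF[7]=13
  step 12: row=13, L[13]='c', prepend. Next row=LF[13]=3
  step 13: row=3, L[3]='e', prepend. Next row=LF[3]=9
  step 14: row=9, L[9]='f', prepend. Next row=LF[9]=11
  step 15: row=11, L[11]='b', prepend. Next row=LF[11]=1
Reversed output: bfecgddddcdgff$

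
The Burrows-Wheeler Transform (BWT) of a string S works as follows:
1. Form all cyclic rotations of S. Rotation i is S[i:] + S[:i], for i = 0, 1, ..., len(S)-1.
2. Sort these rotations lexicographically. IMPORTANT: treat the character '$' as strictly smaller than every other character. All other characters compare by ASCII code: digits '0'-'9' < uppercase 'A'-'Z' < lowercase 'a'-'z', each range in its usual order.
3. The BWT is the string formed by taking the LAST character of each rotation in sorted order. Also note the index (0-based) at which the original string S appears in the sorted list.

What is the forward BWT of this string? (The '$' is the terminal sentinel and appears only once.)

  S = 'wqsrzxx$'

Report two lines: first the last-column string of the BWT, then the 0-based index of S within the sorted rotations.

All 8 rotations (rotation i = S[i:]+S[:i]):
  rot[0] = wqsrzxx$
  rot[1] = qsrzxx$w
  rot[2] = srzxx$wq
  rot[3] = rzxx$wqs
  rot[4] = zxx$wqsr
  rot[5] = xx$wqsrz
  rot[6] = x$wqsrzx
  rot[7] = $wqsrzxx
Sorted (with $ < everything):
  sorted[0] = $wqsrzxx  (last char: 'x')
  sorted[1] = qsrzxx$w  (last char: 'w')
  sorted[2] = rzxx$wqs  (last char: 's')
  sorted[3] = srzxx$wq  (last char: 'q')
  sorted[4] = wqsrzxx$  (last char: '$')
  sorted[5] = x$wqsrzx  (last char: 'x')
  sorted[6] = xx$wqsrz  (last char: 'z')
  sorted[7] = zxx$wqsr  (last char: 'r')
Last column: xwsq$xzr
Original string S is at sorted index 4

Answer: xwsq$xzr
4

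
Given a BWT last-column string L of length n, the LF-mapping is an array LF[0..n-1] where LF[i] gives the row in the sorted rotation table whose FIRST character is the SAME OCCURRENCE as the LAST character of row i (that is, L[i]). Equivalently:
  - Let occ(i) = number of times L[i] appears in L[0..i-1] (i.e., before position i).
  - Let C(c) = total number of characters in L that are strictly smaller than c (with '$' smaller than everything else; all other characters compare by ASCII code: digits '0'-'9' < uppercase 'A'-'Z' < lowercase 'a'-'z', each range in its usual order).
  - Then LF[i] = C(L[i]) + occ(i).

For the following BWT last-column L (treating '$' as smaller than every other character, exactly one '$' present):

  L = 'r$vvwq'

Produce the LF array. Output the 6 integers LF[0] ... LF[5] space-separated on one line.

Answer: 2 0 3 4 5 1

Derivation:
Char counts: '$':1, 'q':1, 'r':1, 'v':2, 'w':1
C (first-col start): C('$')=0, C('q')=1, C('r')=2, C('v')=3, C('w')=5
L[0]='r': occ=0, LF[0]=C('r')+0=2+0=2
L[1]='$': occ=0, LF[1]=C('$')+0=0+0=0
L[2]='v': occ=0, LF[2]=C('v')+0=3+0=3
L[3]='v': occ=1, LF[3]=C('v')+1=3+1=4
L[4]='w': occ=0, LF[4]=C('w')+0=5+0=5
L[5]='q': occ=0, LF[5]=C('q')+0=1+0=1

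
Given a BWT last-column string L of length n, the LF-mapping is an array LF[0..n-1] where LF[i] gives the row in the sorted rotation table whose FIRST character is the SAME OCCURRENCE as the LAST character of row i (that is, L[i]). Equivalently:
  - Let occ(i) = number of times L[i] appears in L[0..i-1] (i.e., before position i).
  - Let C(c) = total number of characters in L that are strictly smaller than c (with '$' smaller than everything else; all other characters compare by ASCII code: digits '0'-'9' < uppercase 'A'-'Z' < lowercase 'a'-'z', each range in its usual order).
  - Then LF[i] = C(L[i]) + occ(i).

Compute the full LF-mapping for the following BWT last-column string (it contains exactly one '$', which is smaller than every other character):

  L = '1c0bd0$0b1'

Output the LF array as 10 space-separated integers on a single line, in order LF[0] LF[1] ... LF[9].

Answer: 4 8 1 6 9 2 0 3 7 5

Derivation:
Char counts: '$':1, '0':3, '1':2, 'b':2, 'c':1, 'd':1
C (first-col start): C('$')=0, C('0')=1, C('1')=4, C('b')=6, C('c')=8, C('d')=9
L[0]='1': occ=0, LF[0]=C('1')+0=4+0=4
L[1]='c': occ=0, LF[1]=C('c')+0=8+0=8
L[2]='0': occ=0, LF[2]=C('0')+0=1+0=1
L[3]='b': occ=0, LF[3]=C('b')+0=6+0=6
L[4]='d': occ=0, LF[4]=C('d')+0=9+0=9
L[5]='0': occ=1, LF[5]=C('0')+1=1+1=2
L[6]='$': occ=0, LF[6]=C('$')+0=0+0=0
L[7]='0': occ=2, LF[7]=C('0')+2=1+2=3
L[8]='b': occ=1, LF[8]=C('b')+1=6+1=7
L[9]='1': occ=1, LF[9]=C('1')+1=4+1=5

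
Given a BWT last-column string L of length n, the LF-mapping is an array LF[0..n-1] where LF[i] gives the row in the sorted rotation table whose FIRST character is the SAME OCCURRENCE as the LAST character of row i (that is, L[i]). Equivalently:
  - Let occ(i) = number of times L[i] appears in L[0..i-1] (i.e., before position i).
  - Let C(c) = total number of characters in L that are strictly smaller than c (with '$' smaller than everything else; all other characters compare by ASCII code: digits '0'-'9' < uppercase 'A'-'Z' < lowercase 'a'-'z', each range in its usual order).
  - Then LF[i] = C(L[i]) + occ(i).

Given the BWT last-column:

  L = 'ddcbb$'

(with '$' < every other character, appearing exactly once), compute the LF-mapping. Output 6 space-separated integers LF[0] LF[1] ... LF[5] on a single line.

Char counts: '$':1, 'b':2, 'c':1, 'd':2
C (first-col start): C('$')=0, C('b')=1, C('c')=3, C('d')=4
L[0]='d': occ=0, LF[0]=C('d')+0=4+0=4
L[1]='d': occ=1, LF[1]=C('d')+1=4+1=5
L[2]='c': occ=0, LF[2]=C('c')+0=3+0=3
L[3]='b': occ=0, LF[3]=C('b')+0=1+0=1
L[4]='b': occ=1, LF[4]=C('b')+1=1+1=2
L[5]='$': occ=0, LF[5]=C('$')+0=0+0=0

Answer: 4 5 3 1 2 0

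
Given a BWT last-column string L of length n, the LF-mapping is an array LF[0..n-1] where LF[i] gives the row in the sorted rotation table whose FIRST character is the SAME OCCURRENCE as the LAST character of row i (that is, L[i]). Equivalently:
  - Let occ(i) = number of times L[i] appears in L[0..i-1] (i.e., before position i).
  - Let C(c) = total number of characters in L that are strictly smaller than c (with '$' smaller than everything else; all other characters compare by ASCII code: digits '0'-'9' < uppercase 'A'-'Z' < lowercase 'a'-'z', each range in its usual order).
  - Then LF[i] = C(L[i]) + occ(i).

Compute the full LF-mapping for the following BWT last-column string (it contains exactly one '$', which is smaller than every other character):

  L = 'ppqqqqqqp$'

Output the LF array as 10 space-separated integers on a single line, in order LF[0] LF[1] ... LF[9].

Char counts: '$':1, 'p':3, 'q':6
C (first-col start): C('$')=0, C('p')=1, C('q')=4
L[0]='p': occ=0, LF[0]=C('p')+0=1+0=1
L[1]='p': occ=1, LF[1]=C('p')+1=1+1=2
L[2]='q': occ=0, LF[2]=C('q')+0=4+0=4
L[3]='q': occ=1, LF[3]=C('q')+1=4+1=5
L[4]='q': occ=2, LF[4]=C('q')+2=4+2=6
L[5]='q': occ=3, LF[5]=C('q')+3=4+3=7
L[6]='q': occ=4, LF[6]=C('q')+4=4+4=8
L[7]='q': occ=5, LF[7]=C('q')+5=4+5=9
L[8]='p': occ=2, LF[8]=C('p')+2=1+2=3
L[9]='$': occ=0, LF[9]=C('$')+0=0+0=0

Answer: 1 2 4 5 6 7 8 9 3 0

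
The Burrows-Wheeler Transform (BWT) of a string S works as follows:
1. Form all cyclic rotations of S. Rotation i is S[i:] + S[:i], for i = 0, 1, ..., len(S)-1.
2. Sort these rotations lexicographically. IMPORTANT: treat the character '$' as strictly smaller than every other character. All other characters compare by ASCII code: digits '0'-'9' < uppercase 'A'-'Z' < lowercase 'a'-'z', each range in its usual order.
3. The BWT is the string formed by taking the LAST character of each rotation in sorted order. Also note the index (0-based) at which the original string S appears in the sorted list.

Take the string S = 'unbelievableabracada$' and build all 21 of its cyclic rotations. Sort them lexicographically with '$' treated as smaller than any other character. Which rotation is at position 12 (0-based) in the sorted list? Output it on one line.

All 21 rotations (rotation i = S[i:]+S[:i]):
  rot[0] = unbelievableabracada$
  rot[1] = nbelievableabracada$u
  rot[2] = believableabracada$un
  rot[3] = elievableabracada$unb
  rot[4] = lievableabracada$unbe
  rot[5] = ievableabracada$unbel
  rot[6] = evableabracada$unbeli
  rot[7] = vableabracada$unbelie
  rot[8] = ableabracada$unbeliev
  rot[9] = bleabracada$unbelieva
  rot[10] = leabracada$unbelievab
  rot[11] = eabracada$unbelievabl
  rot[12] = abracada$unbelievable
  rot[13] = bracada$unbelievablea
  rot[14] = racada$unbelievableab
  rot[15] = acada$unbelievableabr
  rot[16] = cada$unbelievableabra
  rot[17] = ada$unbelievableabrac
  rot[18] = da$unbelievableabraca
  rot[19] = a$unbelievableabracad
  rot[20] = $unbelievableabracada
Sorted (with $ < everything):
  sorted[0] = $unbelievableabracada
  sorted[1] = a$unbelievableabracad
  sorted[2] = ableabracada$unbeliev
  sorted[3] = abracada$unbelievable
  sorted[4] = acada$unbelievableabr
  sorted[5] = ada$unbelievableabrac
  sorted[6] = believableabracada$un
  sorted[7] = bleabracada$unbelieva
  sorted[8] = bracada$unbelievablea
  sorted[9] = cada$unbelievableabra
  sorted[10] = da$unbelievableabraca
  sorted[11] = eabracada$unbelievabl
  sorted[12] = elievableabracada$unb
  sorted[13] = evableabracada$unbeli
  sorted[14] = ievableabracada$unbel
  sorted[15] = leabracada$unbelievab
  sorted[16] = lievableabracada$unbe
  sorted[17] = nbelievableabracada$u
  sorted[18] = racada$unbelievableab
  sorted[19] = unbelievableabracada$
  sorted[20] = vableabracada$unbelie
sorted[12] = elievableabracada$unb

Answer: elievableabracada$unb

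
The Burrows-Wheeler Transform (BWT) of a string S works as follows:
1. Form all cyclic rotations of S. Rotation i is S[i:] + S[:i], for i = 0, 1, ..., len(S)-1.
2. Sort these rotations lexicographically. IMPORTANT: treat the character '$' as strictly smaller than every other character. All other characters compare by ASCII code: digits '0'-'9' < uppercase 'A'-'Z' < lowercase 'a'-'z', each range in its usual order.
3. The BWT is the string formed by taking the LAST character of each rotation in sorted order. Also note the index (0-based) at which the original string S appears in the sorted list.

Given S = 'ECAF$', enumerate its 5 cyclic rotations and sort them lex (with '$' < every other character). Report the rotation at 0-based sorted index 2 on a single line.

All 5 rotations (rotation i = S[i:]+S[:i]):
  rot[0] = ECAF$
  rot[1] = CAF$E
  rot[2] = AF$EC
  rot[3] = F$ECA
  rot[4] = $ECAF
Sorted (with $ < everything):
  sorted[0] = $ECAF
  sorted[1] = AF$EC
  sorted[2] = CAF$E
  sorted[3] = ECAF$
  sorted[4] = F$ECA
sorted[2] = CAF$E

Answer: CAF$E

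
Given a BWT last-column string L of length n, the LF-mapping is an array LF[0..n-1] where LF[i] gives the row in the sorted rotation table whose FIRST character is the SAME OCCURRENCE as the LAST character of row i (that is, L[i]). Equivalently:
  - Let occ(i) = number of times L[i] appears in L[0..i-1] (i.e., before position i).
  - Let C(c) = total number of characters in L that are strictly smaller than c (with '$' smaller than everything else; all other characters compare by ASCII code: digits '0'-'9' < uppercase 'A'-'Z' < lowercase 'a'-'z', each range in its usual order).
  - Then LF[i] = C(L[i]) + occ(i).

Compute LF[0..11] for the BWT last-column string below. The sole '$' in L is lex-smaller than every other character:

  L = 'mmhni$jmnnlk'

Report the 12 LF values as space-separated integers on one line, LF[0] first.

Char counts: '$':1, 'h':1, 'i':1, 'j':1, 'k':1, 'l':1, 'm':3, 'n':3
C (first-col start): C('$')=0, C('h')=1, C('i')=2, C('j')=3, C('k')=4, C('l')=5, C('m')=6, C('n')=9
L[0]='m': occ=0, LF[0]=C('m')+0=6+0=6
L[1]='m': occ=1, LF[1]=C('m')+1=6+1=7
L[2]='h': occ=0, LF[2]=C('h')+0=1+0=1
L[3]='n': occ=0, LF[3]=C('n')+0=9+0=9
L[4]='i': occ=0, LF[4]=C('i')+0=2+0=2
L[5]='$': occ=0, LF[5]=C('$')+0=0+0=0
L[6]='j': occ=0, LF[6]=C('j')+0=3+0=3
L[7]='m': occ=2, LF[7]=C('m')+2=6+2=8
L[8]='n': occ=1, LF[8]=C('n')+1=9+1=10
L[9]='n': occ=2, LF[9]=C('n')+2=9+2=11
L[10]='l': occ=0, LF[10]=C('l')+0=5+0=5
L[11]='k': occ=0, LF[11]=C('k')+0=4+0=4

Answer: 6 7 1 9 2 0 3 8 10 11 5 4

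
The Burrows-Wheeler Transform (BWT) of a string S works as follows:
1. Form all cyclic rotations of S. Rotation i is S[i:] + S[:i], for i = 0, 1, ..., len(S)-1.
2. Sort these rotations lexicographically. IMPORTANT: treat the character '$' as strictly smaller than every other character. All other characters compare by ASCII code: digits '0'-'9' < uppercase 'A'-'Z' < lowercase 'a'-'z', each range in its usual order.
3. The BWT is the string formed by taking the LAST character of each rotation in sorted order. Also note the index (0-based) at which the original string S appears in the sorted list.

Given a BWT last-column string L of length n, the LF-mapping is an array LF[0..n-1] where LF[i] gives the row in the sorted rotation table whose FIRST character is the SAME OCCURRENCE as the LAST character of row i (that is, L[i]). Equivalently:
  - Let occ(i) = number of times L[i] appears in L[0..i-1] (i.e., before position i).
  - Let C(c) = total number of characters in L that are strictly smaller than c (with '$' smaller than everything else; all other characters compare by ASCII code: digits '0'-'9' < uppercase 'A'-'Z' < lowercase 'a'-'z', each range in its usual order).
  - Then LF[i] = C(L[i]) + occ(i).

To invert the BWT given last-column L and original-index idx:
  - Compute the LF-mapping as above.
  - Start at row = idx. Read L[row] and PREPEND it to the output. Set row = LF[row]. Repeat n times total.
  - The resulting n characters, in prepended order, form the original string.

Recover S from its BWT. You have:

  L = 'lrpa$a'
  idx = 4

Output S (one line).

LF mapping: 3 5 4 1 0 2
Walk LF starting at row 4, prepending L[row]:
  step 1: row=4, L[4]='$', prepend. Next row=LF[4]=0
  step 2: row=0, L[0]='l', prepend. Next row=LF[0]=3
  step 3: row=3, L[3]='a', prepend. Next row=LF[3]=1
  step 4: row=1, L[1]='r', prepend. Next row=LF[1]=5
  step 5: row=5, L[5]='a', prepend. Next row=LF[5]=2
  step 6: row=2, L[2]='p', prepend. Next row=LF[2]=4
Reversed output: paral$

Answer: paral$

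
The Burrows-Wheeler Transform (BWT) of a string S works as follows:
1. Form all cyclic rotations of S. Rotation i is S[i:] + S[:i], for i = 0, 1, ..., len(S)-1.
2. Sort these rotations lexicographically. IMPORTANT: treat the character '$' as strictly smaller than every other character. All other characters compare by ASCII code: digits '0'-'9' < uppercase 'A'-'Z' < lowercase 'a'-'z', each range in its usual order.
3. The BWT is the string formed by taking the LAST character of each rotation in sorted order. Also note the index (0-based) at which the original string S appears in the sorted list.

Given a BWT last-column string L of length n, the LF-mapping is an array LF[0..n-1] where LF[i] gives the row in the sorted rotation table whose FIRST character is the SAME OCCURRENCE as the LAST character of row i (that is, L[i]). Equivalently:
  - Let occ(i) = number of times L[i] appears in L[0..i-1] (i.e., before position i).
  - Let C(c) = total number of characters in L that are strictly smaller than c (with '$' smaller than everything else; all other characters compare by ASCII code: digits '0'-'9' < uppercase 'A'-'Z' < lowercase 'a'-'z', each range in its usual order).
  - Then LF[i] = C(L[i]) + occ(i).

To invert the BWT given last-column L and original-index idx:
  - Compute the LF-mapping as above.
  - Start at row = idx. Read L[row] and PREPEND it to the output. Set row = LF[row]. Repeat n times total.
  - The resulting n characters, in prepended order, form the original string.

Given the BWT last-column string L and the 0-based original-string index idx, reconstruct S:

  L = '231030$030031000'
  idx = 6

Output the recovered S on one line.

LF mapping: 11 12 9 1 13 2 0 3 14 4 5 15 10 6 7 8
Walk LF starting at row 6, prepending L[row]:
  step 1: row=6, L[6]='$', prepend. Next row=LF[6]=0
  step 2: row=0, L[0]='2', prepend. Next row=LF[0]=11
  step 3: row=11, L[11]='3', prepend. Next row=LF[11]=15
  step 4: row=15, L[15]='0', prepend. Next row=LF[15]=8
  step 5: row=8, L[8]='3', prepend. Next row=LF[8]=14
  step 6: row=14, L[14]='0', prepend. Next row=LF[14]=7
  step 7: row=7, L[7]='0', prepend. Next row=LF[7]=3
  step 8: row=3, L[3]='0', prepend. Next row=LF[3]=1
  step 9: row=1, L[1]='3', prepend. Next row=LF[1]=12
  step 10: row=12, L[12]='1', prepend. Next row=LF[12]=10
  step 11: row=10, L[10]='0', prepend. Next row=LF[10]=5
  step 12: row=5, L[5]='0', prepend. Next row=LF[5]=2
  step 13: row=2, L[2]='1', prepend. Next row=LF[2]=9
  step 14: row=9, L[9]='0', prepend. Next row=LF[9]=4
  step 15: row=4, L[4]='3', prepend. Next row=LF[4]=13
  step 16: row=13, L[13]='0', prepend. Next row=LF[13]=6
Reversed output: 030100130003032$

Answer: 030100130003032$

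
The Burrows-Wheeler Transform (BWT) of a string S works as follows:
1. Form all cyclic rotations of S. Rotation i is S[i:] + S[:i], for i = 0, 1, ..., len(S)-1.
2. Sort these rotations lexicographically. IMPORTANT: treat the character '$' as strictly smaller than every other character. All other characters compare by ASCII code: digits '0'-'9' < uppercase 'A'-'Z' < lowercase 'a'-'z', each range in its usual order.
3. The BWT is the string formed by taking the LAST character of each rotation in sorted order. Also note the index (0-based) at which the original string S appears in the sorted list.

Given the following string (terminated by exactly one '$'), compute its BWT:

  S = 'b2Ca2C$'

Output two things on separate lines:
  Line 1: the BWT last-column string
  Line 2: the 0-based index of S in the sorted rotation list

Answer: Cab22C$
6

Derivation:
All 7 rotations (rotation i = S[i:]+S[:i]):
  rot[0] = b2Ca2C$
  rot[1] = 2Ca2C$b
  rot[2] = Ca2C$b2
  rot[3] = a2C$b2C
  rot[4] = 2C$b2Ca
  rot[5] = C$b2Ca2
  rot[6] = $b2Ca2C
Sorted (with $ < everything):
  sorted[0] = $b2Ca2C  (last char: 'C')
  sorted[1] = 2C$b2Ca  (last char: 'a')
  sorted[2] = 2Ca2C$b  (last char: 'b')
  sorted[3] = C$b2Ca2  (last char: '2')
  sorted[4] = Ca2C$b2  (last char: '2')
  sorted[5] = a2C$b2C  (last char: 'C')
  sorted[6] = b2Ca2C$  (last char: '$')
Last column: Cab22C$
Original string S is at sorted index 6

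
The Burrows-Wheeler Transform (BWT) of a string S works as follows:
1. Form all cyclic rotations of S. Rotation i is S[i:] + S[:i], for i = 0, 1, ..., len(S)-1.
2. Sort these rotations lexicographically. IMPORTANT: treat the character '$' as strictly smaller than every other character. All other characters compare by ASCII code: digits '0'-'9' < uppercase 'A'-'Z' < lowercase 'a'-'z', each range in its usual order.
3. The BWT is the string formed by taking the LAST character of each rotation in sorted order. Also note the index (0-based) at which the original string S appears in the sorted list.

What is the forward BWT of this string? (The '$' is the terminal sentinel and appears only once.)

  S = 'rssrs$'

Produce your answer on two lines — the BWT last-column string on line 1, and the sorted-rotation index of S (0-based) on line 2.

All 6 rotations (rotation i = S[i:]+S[:i]):
  rot[0] = rssrs$
  rot[1] = ssrs$r
  rot[2] = srs$rs
  rot[3] = rs$rss
  rot[4] = s$rssr
  rot[5] = $rssrs
Sorted (with $ < everything):
  sorted[0] = $rssrs  (last char: 's')
  sorted[1] = rs$rss  (last char: 's')
  sorted[2] = rssrs$  (last char: '$')
  sorted[3] = s$rssr  (last char: 'r')
  sorted[4] = srs$rs  (last char: 's')
  sorted[5] = ssrs$r  (last char: 'r')
Last column: ss$rsr
Original string S is at sorted index 2

Answer: ss$rsr
2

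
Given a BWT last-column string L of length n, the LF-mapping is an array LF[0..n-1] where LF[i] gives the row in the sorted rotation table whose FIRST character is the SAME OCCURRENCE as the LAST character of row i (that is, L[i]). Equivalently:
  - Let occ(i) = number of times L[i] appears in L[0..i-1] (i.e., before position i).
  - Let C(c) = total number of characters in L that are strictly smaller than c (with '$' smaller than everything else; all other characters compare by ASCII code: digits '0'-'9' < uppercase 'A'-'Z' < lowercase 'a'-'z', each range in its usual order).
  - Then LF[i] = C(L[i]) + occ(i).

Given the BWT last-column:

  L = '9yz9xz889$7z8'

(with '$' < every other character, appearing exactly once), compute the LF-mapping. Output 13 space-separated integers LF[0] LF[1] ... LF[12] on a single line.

Char counts: '$':1, '7':1, '8':3, '9':3, 'x':1, 'y':1, 'z':3
C (first-col start): C('$')=0, C('7')=1, C('8')=2, C('9')=5, C('x')=8, C('y')=9, C('z')=10
L[0]='9': occ=0, LF[0]=C('9')+0=5+0=5
L[1]='y': occ=0, LF[1]=C('y')+0=9+0=9
L[2]='z': occ=0, LF[2]=C('z')+0=10+0=10
L[3]='9': occ=1, LF[3]=C('9')+1=5+1=6
L[4]='x': occ=0, LF[4]=C('x')+0=8+0=8
L[5]='z': occ=1, LF[5]=C('z')+1=10+1=11
L[6]='8': occ=0, LF[6]=C('8')+0=2+0=2
L[7]='8': occ=1, LF[7]=C('8')+1=2+1=3
L[8]='9': occ=2, LF[8]=C('9')+2=5+2=7
L[9]='$': occ=0, LF[9]=C('$')+0=0+0=0
L[10]='7': occ=0, LF[10]=C('7')+0=1+0=1
L[11]='z': occ=2, LF[11]=C('z')+2=10+2=12
L[12]='8': occ=2, LF[12]=C('8')+2=2+2=4

Answer: 5 9 10 6 8 11 2 3 7 0 1 12 4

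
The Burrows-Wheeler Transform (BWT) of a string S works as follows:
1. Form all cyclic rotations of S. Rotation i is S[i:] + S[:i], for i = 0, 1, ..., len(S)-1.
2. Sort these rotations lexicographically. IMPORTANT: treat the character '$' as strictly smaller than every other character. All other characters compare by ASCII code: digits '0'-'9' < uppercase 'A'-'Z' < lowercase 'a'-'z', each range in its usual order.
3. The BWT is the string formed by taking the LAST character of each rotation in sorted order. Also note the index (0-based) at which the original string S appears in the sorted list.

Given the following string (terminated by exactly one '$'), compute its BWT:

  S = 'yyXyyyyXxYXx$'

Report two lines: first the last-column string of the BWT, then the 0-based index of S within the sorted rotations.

Answer: xYyyxXXyyy$yX
10

Derivation:
All 13 rotations (rotation i = S[i:]+S[:i]):
  rot[0] = yyXyyyyXxYXx$
  rot[1] = yXyyyyXxYXx$y
  rot[2] = XyyyyXxYXx$yy
  rot[3] = yyyyXxYXx$yyX
  rot[4] = yyyXxYXx$yyXy
  rot[5] = yyXxYXx$yyXyy
  rot[6] = yXxYXx$yyXyyy
  rot[7] = XxYXx$yyXyyyy
  rot[8] = xYXx$yyXyyyyX
  rot[9] = YXx$yyXyyyyXx
  rot[10] = Xx$yyXyyyyXxY
  rot[11] = x$yyXyyyyXxYX
  rot[12] = $yyXyyyyXxYXx
Sorted (with $ < everything):
  sorted[0] = $yyXyyyyXxYXx  (last char: 'x')
  sorted[1] = Xx$yyXyyyyXxY  (last char: 'Y')
  sorted[2] = XxYXx$yyXyyyy  (last char: 'y')
  sorted[3] = XyyyyXxYXx$yy  (last char: 'y')
  sorted[4] = YXx$yyXyyyyXx  (last char: 'x')
  sorted[5] = x$yyXyyyyXxYX  (last char: 'X')
  sorted[6] = xYXx$yyXyyyyX  (last char: 'X')
  sorted[7] = yXxYXx$yyXyyy  (last char: 'y')
  sorted[8] = yXyyyyXxYXx$y  (last char: 'y')
  sorted[9] = yyXxYXx$yyXyy  (last char: 'y')
  sorted[10] = yyXyyyyXxYXx$  (last char: '$')
  sorted[11] = yyyXxYXx$yyXy  (last char: 'y')
  sorted[12] = yyyyXxYXx$yyX  (last char: 'X')
Last column: xYyyxXXyyy$yX
Original string S is at sorted index 10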